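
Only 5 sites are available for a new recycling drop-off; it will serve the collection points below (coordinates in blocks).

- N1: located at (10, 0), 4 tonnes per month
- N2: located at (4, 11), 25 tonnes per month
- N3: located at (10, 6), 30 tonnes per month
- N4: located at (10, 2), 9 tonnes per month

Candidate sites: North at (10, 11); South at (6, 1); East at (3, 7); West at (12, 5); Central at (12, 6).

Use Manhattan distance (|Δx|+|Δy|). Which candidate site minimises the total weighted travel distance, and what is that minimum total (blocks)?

North, total 425 blocks

Total weighted distance at each candidate:
  North (10, 11): total = 425
  South (6, 1): total = 635
  East (3, 7): total = 529
  West (12, 5): total = 513
  Central (12, 6): total = 471
Minimum is at North with total 425 blocks.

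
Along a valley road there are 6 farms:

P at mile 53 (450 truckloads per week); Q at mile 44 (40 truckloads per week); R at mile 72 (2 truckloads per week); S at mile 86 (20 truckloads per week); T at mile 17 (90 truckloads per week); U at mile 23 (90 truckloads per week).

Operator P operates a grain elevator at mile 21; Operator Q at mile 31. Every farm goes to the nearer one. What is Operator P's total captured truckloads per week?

180

The indifferent point is the midpoint (21+31)/2 = 26; farms left of it (closer to Operator P at 21) go to Operator P, those right go to Operator Q.
  T at 17 (w=90) → Operator P
  U at 23 (w=90) → Operator P
  Q at 44 (w=40) → Operator Q
  P at 53 (w=450) → Operator Q
  R at 72 (w=2) → Operator Q
  S at 86 (w=20) → Operator Q
Operator P captures 180; Operator Q captures 512.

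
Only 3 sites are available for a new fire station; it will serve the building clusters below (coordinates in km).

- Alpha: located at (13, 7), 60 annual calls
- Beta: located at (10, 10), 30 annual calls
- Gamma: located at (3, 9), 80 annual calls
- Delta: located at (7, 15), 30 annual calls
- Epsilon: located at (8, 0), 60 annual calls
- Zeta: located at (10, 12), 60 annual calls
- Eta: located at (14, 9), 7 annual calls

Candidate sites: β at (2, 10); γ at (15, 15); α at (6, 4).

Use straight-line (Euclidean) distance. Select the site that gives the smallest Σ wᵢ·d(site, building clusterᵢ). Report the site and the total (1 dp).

Total weighted distance at each candidate:
  β (2, 10): total = 2528.2
  γ (15, 15): total = 3405.8
  α (6, 4): total = 2342.1
Minimum is at α with total 2342.1 km.

α, total 2342.1 km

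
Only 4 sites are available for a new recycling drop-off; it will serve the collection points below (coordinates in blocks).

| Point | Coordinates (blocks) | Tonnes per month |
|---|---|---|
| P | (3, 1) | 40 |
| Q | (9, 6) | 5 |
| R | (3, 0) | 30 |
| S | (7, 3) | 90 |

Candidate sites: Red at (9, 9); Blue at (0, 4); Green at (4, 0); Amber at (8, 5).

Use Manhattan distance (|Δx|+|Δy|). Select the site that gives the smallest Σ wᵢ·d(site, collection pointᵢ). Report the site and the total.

Green, total 705 blocks

Total weighted distance at each candidate:
  Red (9, 9): total = 1745
  Blue (0, 4): total = 1225
  Green (4, 0): total = 705
  Amber (8, 5): total = 940
Minimum is at Green with total 705 blocks.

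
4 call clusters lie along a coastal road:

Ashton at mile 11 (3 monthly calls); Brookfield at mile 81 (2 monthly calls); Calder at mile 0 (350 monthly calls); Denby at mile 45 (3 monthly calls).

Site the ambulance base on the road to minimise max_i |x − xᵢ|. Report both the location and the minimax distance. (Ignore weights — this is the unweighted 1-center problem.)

The 1-center on a line is the midpoint of the two extreme points: leftmost at 0, rightmost at 81.
Optimal location = (0 + 81)/2 = 40.5; maximum distance = (81 − 0)/2 = 40.5.

location 40.5, max distance 40.5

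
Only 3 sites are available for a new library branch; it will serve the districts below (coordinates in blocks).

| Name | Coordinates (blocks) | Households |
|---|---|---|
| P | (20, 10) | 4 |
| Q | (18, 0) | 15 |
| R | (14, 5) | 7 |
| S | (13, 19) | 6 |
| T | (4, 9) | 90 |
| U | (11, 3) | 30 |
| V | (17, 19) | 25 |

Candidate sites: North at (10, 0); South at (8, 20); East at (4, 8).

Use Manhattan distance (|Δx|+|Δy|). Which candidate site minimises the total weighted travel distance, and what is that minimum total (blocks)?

Total weighted distance at each candidate:
  North (10, 0): total = 2515
  South (8, 20): total = 2921
  East (4, 8): total = 1663
Minimum is at East with total 1663 blocks.

East, total 1663 blocks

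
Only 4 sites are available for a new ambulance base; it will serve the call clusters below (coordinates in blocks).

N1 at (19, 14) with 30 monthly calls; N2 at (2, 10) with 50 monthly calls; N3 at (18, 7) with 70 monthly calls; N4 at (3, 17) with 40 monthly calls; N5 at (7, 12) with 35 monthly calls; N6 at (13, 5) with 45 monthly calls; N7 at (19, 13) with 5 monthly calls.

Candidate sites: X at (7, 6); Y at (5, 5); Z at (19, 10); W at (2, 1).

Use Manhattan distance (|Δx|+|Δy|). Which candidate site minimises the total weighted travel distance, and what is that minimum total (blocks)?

Total weighted distance at each candidate:
  X (7, 6): total = 3110
  Y (5, 5): total = 3485
  Z (19, 10): total = 3170
  W (2, 1): total = 4950
Minimum is at X with total 3110 blocks.

X, total 3110 blocks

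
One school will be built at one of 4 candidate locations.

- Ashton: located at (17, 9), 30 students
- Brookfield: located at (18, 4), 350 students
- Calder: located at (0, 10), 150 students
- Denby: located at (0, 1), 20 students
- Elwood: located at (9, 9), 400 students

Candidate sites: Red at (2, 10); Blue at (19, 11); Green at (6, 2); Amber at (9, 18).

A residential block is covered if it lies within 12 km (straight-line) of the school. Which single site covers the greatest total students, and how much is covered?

Blue, covering 780

Coverage radius r = 12 km; a point is covered iff (Δx)²+(Δy)² ≤ 12² = 144.
  Red (2, 10): covers {Calder, Denby, Elwood} → 570
  Blue (19, 11): covers {Ashton, Brookfield, Elwood} → 780
  Green (6, 2): covers {Calder, Denby, Elwood} → 570
  Amber (9, 18): covers {Elwood} → 400
Maximum coverage at Blue: 780 students.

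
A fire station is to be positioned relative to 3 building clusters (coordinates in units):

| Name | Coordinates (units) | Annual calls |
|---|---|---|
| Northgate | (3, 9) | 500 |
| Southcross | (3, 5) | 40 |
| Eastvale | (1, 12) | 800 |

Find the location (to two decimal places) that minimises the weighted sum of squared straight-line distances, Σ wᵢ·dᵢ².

(1.81, 10.67)

The minimiser of Σwᵢ‖p−pᵢ‖² is the weighted centroid p* = (Σwᵢpᵢ)/(Σwᵢ).
Σwᵢ = 1340.
Σwᵢxᵢ = 500·3 + 40·3 + 800·1 = 2420.
Σwᵢyᵢ = 500·9 + 40·5 + 800·12 = 14300.
x* = 2420/1340 = 1.81, y* = 14300/1340 = 10.67.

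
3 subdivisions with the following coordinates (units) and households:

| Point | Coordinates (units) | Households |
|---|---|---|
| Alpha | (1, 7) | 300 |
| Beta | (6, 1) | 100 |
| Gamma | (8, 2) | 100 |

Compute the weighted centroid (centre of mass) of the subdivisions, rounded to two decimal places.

The minimiser of Σwᵢ‖p−pᵢ‖² is the weighted centroid p* = (Σwᵢpᵢ)/(Σwᵢ).
Σwᵢ = 500.
Σwᵢxᵢ = 300·1 + 100·6 + 100·8 = 1700.
Σwᵢyᵢ = 300·7 + 100·1 + 100·2 = 2400.
x* = 1700/500 = 3.40, y* = 2400/500 = 4.80.

(3.40, 4.80)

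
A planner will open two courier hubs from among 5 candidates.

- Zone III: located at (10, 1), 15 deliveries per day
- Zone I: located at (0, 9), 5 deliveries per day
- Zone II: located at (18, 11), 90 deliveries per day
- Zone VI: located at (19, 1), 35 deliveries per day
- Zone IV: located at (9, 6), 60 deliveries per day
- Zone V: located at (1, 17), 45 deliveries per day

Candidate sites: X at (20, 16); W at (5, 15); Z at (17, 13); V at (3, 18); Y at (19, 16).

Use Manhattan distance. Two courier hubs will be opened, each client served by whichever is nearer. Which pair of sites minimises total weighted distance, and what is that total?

Evaluate every pair (each demand assigned to the nearer of the two):
  {Z, V}: total = 2140
  {W, Z}: total = 2150
  {W, Y}: total = 2455
  {X, W}: total = 2580
  {V, Y}: total = 2700
  {X, V}: total = 2825
  {Z, Y}: total = 2905
  {X, Z}: total = 2950
  {X, Y}: total = 3610
  {W, V}: total = 3765
Best pair: {Z, V} with total 2140.

{Z, V}, total 2140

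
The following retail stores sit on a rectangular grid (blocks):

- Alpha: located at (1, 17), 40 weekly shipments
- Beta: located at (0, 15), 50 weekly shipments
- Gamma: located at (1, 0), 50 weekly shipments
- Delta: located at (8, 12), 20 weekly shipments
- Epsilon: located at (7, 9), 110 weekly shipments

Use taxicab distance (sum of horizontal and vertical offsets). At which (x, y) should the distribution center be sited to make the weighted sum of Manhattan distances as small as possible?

(1, 9)

Manhattan distance separates: Σwᵢ(|x−xᵢ|+|y−yᵢ|) = Σwᵢ|x−xᵢ| + Σwᵢ|y−yᵢ|, so x and y are optimised independently as 1-D weighted medians.
Total weight W = 270; half = 135.
x-coordinate, sorted with cumulative weight:
  x=0 (Beta, w=50) cum 50
  x=1 (Alpha, w=40) cum 90
  x=1 (Gamma, w=50) cum 140  ← median
  x=7 (Epsilon, w=110) cum 250
  x=8 (Delta, w=20) cum 270
⇒ x* = 1
y-coordinate, sorted with cumulative weight:
  y=0 (Gamma, w=50) cum 50
  y=9 (Epsilon, w=110) cum 160  ← median
  y=12 (Delta, w=20) cum 180
  y=15 (Beta, w=50) cum 230
  y=17 (Alpha, w=40) cum 270
⇒ y* = 9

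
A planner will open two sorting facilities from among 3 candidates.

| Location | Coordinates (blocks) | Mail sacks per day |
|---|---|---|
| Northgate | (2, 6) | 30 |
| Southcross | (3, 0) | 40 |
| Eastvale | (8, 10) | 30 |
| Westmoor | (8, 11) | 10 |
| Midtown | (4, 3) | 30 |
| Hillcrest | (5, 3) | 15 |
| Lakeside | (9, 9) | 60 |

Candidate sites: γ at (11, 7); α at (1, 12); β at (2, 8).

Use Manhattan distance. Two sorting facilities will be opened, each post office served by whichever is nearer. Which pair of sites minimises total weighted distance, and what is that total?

{γ, β}, total 1240

Evaluate every pair (each demand assigned to the nearer of the two):
  {γ, β}: total = 1240
  {α, β}: total = 1550
  {γ, α}: total = 1740
Best pair: {γ, β} with total 1240.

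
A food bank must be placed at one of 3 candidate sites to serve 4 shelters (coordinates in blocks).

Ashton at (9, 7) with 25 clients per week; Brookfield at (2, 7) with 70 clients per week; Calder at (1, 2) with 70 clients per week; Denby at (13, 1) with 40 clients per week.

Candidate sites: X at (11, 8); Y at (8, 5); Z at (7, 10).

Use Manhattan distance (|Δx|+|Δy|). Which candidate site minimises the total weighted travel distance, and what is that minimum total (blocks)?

Y, total 1695 blocks

Total weighted distance at each candidate:
  X (11, 8): total = 2255
  Y (8, 5): total = 1695
  Z (7, 10): total = 2265
Minimum is at Y with total 1695 blocks.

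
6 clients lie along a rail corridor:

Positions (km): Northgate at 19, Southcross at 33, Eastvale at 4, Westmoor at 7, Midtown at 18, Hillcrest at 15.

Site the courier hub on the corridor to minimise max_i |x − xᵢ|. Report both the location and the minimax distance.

The 1-center on a line is the midpoint of the two extreme points: leftmost at 4, rightmost at 33.
Optimal location = (4 + 33)/2 = 18.5; maximum distance = (33 − 4)/2 = 14.5.

location 18.5, max distance 14.5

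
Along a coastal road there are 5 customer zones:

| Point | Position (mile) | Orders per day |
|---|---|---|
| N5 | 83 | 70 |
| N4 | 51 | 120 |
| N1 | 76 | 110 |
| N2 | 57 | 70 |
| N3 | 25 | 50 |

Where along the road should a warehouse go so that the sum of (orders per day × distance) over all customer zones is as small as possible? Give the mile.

For a sum of weighted absolute distances on a line, the optimum is the weighted median (not the mean). Total weight W = 420; half-weight = 210.
Sort by position and accumulate weight:
  mile 25 (N3, w=50) → cum 50
  mile 51 (N4, w=120) → cum 170
  mile 57 (N2, w=70) → cum 240  ≥ 210 → median here
  mile 76 (N1, w=110) → cum 350
  mile 83 (N5, w=70) → cum 420
Optimal location: mile 57.

x = 57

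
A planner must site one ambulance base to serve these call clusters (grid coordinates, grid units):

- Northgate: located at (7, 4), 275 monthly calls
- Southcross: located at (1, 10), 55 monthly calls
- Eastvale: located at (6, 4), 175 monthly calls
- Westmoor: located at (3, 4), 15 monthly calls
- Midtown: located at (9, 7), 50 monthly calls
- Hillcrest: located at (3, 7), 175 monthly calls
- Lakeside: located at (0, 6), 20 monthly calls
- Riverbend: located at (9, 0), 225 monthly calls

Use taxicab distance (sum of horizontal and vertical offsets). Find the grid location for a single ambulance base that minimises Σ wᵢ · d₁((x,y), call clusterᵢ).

(7, 4)

Manhattan distance separates: Σwᵢ(|x−xᵢ|+|y−yᵢ|) = Σwᵢ|x−xᵢ| + Σwᵢ|y−yᵢ|, so x and y are optimised independently as 1-D weighted medians.
Total weight W = 990; half = 495.
x-coordinate, sorted with cumulative weight:
  x=0 (Lakeside, w=20) cum 20
  x=1 (Southcross, w=55) cum 75
  x=3 (Westmoor, w=15) cum 90
  x=3 (Hillcrest, w=175) cum 265
  x=6 (Eastvale, w=175) cum 440
  x=7 (Northgate, w=275) cum 715  ← median
  x=9 (Midtown, w=50) cum 765
  x=9 (Riverbend, w=225) cum 990
⇒ x* = 7
y-coordinate, sorted with cumulative weight:
  y=0 (Riverbend, w=225) cum 225
  y=4 (Northgate, w=275) cum 500  ← median
  y=4 (Eastvale, w=175) cum 675
  y=4 (Westmoor, w=15) cum 690
  y=6 (Lakeside, w=20) cum 710
  y=7 (Midtown, w=50) cum 760
  y=7 (Hillcrest, w=175) cum 935
  y=10 (Southcross, w=55) cum 990
⇒ y* = 4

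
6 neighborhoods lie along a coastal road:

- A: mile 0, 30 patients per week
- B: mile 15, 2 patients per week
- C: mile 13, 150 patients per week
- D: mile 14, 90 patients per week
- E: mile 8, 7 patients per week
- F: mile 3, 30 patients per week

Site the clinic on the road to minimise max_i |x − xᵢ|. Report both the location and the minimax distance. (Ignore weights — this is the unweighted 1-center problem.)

location 7.5, max distance 7.5

The 1-center on a line is the midpoint of the two extreme points: leftmost at 0, rightmost at 15.
Optimal location = (0 + 15)/2 = 7.5; maximum distance = (15 − 0)/2 = 7.5.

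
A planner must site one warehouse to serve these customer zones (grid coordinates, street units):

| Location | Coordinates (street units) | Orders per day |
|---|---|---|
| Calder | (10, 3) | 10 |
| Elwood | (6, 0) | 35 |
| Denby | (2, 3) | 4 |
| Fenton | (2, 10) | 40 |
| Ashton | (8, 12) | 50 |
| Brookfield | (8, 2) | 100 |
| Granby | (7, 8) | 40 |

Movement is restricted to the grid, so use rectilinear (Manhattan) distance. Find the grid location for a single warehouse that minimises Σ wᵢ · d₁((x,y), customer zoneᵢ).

(8, 3)

Manhattan distance separates: Σwᵢ(|x−xᵢ|+|y−yᵢ|) = Σwᵢ|x−xᵢ| + Σwᵢ|y−yᵢ|, so x and y are optimised independently as 1-D weighted medians.
Total weight W = 279; half = 139.5.
x-coordinate, sorted with cumulative weight:
  x=2 (Denby, w=4) cum 4
  x=2 (Fenton, w=40) cum 44
  x=6 (Elwood, w=35) cum 79
  x=7 (Granby, w=40) cum 119
  x=8 (Ashton, w=50) cum 169  ← median
  x=8 (Brookfield, w=100) cum 269
  x=10 (Calder, w=10) cum 279
⇒ x* = 8
y-coordinate, sorted with cumulative weight:
  y=0 (Elwood, w=35) cum 35
  y=2 (Brookfield, w=100) cum 135
  y=3 (Calder, w=10) cum 145  ← median
  y=3 (Denby, w=4) cum 149
  y=8 (Granby, w=40) cum 189
  y=10 (Fenton, w=40) cum 229
  y=12 (Ashton, w=50) cum 279
⇒ y* = 3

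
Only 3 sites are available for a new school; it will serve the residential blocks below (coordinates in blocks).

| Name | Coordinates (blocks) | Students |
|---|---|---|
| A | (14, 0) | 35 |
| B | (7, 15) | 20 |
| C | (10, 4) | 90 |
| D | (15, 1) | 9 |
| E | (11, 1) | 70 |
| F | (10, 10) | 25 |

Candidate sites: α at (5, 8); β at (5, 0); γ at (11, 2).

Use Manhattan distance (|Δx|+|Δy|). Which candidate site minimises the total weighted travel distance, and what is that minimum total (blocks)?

Total weighted distance at each candidate:
  α (5, 8): total = 2823
  β (5, 0): total = 2429
  γ (11, 2): total = 1125
Minimum is at γ with total 1125 blocks.

γ, total 1125 blocks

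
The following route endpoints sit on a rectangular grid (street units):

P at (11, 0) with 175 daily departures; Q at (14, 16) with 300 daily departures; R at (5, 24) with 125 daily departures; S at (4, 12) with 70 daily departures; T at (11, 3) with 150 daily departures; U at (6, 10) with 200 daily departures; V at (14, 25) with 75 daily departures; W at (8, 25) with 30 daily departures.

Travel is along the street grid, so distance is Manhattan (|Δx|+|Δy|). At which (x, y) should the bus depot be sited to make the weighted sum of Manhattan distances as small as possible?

(11, 12)

Manhattan distance separates: Σwᵢ(|x−xᵢ|+|y−yᵢ|) = Σwᵢ|x−xᵢ| + Σwᵢ|y−yᵢ|, so x and y are optimised independently as 1-D weighted medians.
Total weight W = 1125; half = 562.5.
x-coordinate, sorted with cumulative weight:
  x=4 (S, w=70) cum 70
  x=5 (R, w=125) cum 195
  x=6 (U, w=200) cum 395
  x=8 (W, w=30) cum 425
  x=11 (P, w=175) cum 600  ← median
  x=11 (T, w=150) cum 750
  x=14 (Q, w=300) cum 1050
  x=14 (V, w=75) cum 1125
⇒ x* = 11
y-coordinate, sorted with cumulative weight:
  y=0 (P, w=175) cum 175
  y=3 (T, w=150) cum 325
  y=10 (U, w=200) cum 525
  y=12 (S, w=70) cum 595  ← median
  y=16 (Q, w=300) cum 895
  y=24 (R, w=125) cum 1020
  y=25 (V, w=75) cum 1095
  y=25 (W, w=30) cum 1125
⇒ y* = 12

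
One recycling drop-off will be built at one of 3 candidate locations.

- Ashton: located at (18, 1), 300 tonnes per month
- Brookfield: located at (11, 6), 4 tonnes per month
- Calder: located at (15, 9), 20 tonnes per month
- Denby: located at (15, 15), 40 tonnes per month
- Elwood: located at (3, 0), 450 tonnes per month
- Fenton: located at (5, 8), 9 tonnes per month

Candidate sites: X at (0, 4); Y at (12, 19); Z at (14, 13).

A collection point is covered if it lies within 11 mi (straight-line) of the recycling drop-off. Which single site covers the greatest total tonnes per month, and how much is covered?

X, covering 459

Coverage radius r = 11 mi; a point is covered iff (Δx)²+(Δy)² ≤ 11² = 121.
  X (0, 4): covers {Elwood, Fenton} → 459
  Y (12, 19): covers {Calder, Denby} → 60
  Z (14, 13): covers {Brookfield, Calder, Denby, Fenton} → 73
Maximum coverage at X: 459 tonnes per month.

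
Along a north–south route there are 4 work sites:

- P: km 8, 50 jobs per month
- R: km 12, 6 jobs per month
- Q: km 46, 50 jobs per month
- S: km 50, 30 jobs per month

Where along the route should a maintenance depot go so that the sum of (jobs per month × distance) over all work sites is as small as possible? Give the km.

For a sum of weighted absolute distances on a line, the optimum is the weighted median (not the mean). Total weight W = 136; half-weight = 68.
Sort by position and accumulate weight:
  km 8 (P, w=50) → cum 50
  km 12 (R, w=6) → cum 56
  km 46 (Q, w=50) → cum 106  ≥ 68 → median here
  km 50 (S, w=30) → cum 136
Optimal location: km 46.

x = 46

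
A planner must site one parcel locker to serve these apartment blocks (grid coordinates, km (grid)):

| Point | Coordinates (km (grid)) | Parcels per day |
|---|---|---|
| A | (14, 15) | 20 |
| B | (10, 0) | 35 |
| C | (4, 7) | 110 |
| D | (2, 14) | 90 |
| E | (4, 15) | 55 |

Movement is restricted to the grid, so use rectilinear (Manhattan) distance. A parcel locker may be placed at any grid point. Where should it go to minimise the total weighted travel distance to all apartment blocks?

(4, 14)

Manhattan distance separates: Σwᵢ(|x−xᵢ|+|y−yᵢ|) = Σwᵢ|x−xᵢ| + Σwᵢ|y−yᵢ|, so x and y are optimised independently as 1-D weighted medians.
Total weight W = 310; half = 155.
x-coordinate, sorted with cumulative weight:
  x=2 (D, w=90) cum 90
  x=4 (C, w=110) cum 200  ← median
  x=4 (E, w=55) cum 255
  x=10 (B, w=35) cum 290
  x=14 (A, w=20) cum 310
⇒ x* = 4
y-coordinate, sorted with cumulative weight:
  y=0 (B, w=35) cum 35
  y=7 (C, w=110) cum 145
  y=14 (D, w=90) cum 235  ← median
  y=15 (A, w=20) cum 255
  y=15 (E, w=55) cum 310
⇒ y* = 14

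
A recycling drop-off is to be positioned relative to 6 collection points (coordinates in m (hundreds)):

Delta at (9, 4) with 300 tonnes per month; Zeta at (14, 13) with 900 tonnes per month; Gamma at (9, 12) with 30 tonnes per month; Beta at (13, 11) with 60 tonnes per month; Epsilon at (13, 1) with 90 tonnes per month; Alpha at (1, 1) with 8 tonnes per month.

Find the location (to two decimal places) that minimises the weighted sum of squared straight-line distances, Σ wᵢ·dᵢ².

The minimiser of Σwᵢ‖p−pᵢ‖² is the weighted centroid p* = (Σwᵢpᵢ)/(Σwᵢ).
Σwᵢ = 1388.
Σwᵢxᵢ = 300·9 + 900·14 + 30·9 + 60·13 + 90·13 + 8·1 = 17528.
Σwᵢyᵢ = 300·4 + 900·13 + 30·12 + 60·11 + 90·1 + 8·1 = 14018.
x* = 17528/1388 = 12.63, y* = 14018/1388 = 10.10.

(12.63, 10.10)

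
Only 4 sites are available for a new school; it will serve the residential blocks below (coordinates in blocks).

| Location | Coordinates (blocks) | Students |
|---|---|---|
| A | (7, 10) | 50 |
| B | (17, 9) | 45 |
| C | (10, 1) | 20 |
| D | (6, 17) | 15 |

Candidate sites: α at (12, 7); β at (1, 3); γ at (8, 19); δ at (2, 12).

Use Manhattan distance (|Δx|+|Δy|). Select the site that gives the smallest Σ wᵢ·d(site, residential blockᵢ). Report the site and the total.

Total weighted distance at each candidate:
  α (12, 7): total = 1115
  β (1, 3): total = 2145
  γ (8, 19): total = 1815
  δ (2, 12): total = 1675
Minimum is at α with total 1115 blocks.

α, total 1115 blocks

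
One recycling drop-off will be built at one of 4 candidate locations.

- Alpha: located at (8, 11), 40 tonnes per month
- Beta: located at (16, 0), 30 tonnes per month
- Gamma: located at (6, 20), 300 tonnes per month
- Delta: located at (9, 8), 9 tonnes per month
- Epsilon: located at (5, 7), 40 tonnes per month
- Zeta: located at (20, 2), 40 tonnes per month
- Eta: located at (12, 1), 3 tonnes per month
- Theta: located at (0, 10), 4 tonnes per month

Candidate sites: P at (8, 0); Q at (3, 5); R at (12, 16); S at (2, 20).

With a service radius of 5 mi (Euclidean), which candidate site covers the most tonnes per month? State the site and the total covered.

S, covering 300

Coverage radius r = 5 mi; a point is covered iff (Δx)²+(Δy)² ≤ 5² = 25.
  P (8, 0): covers {Eta} → 3
  Q (3, 5): covers {Epsilon} → 40
  R (12, 16): covers {none} → 0
  S (2, 20): covers {Gamma} → 300
Maximum coverage at S: 300 tonnes per month.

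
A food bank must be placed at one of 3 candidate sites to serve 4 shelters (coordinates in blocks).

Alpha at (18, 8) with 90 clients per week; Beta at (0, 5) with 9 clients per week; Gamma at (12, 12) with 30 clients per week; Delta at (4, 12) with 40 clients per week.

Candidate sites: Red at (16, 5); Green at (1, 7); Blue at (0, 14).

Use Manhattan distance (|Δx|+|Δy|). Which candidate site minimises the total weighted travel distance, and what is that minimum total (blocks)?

Total weighted distance at each candidate:
  Red (16, 5): total = 1684
  Green (1, 7): total = 2447
  Blue (0, 14): total = 2901
Minimum is at Red with total 1684 blocks.

Red, total 1684 blocks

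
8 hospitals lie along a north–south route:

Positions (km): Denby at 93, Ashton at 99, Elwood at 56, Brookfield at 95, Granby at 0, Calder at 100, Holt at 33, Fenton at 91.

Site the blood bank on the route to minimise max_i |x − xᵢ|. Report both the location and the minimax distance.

location 50, max distance 50

The 1-center on a line is the midpoint of the two extreme points: leftmost at 0, rightmost at 100.
Optimal location = (0 + 100)/2 = 50; maximum distance = (100 − 0)/2 = 50.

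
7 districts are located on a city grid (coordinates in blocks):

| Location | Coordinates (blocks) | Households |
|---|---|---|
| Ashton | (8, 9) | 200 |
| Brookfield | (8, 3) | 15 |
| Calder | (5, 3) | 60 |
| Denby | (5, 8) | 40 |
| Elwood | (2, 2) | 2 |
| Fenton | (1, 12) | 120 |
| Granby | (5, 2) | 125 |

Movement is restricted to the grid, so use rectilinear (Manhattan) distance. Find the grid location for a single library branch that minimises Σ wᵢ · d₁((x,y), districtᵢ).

Manhattan distance separates: Σwᵢ(|x−xᵢ|+|y−yᵢ|) = Σwᵢ|x−xᵢ| + Σwᵢ|y−yᵢ|, so x and y are optimised independently as 1-D weighted medians.
Total weight W = 562; half = 281.
x-coordinate, sorted with cumulative weight:
  x=1 (Fenton, w=120) cum 120
  x=2 (Elwood, w=2) cum 122
  x=5 (Calder, w=60) cum 182
  x=5 (Denby, w=40) cum 222
  x=5 (Granby, w=125) cum 347  ← median
  x=8 (Ashton, w=200) cum 547
  x=8 (Brookfield, w=15) cum 562
⇒ x* = 5
y-coordinate, sorted with cumulative weight:
  y=2 (Elwood, w=2) cum 2
  y=2 (Granby, w=125) cum 127
  y=3 (Brookfield, w=15) cum 142
  y=3 (Calder, w=60) cum 202
  y=8 (Denby, w=40) cum 242
  y=9 (Ashton, w=200) cum 442  ← median
  y=12 (Fenton, w=120) cum 562
⇒ y* = 9

(5, 9)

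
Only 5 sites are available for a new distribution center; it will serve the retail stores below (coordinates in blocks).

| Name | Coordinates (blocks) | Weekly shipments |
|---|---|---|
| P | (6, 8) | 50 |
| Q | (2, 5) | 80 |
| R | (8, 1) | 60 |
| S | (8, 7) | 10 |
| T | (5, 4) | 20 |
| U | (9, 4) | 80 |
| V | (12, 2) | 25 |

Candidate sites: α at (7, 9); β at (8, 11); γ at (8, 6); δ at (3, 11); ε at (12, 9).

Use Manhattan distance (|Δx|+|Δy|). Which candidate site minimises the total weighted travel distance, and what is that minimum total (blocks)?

Total weighted distance at each candidate:
  α (7, 9): total = 2390
  β (8, 11): total = 3015
  γ (8, 6): total = 1610
  δ (3, 11): total = 3520
  ε (12, 9): total = 3305
Minimum is at γ with total 1610 blocks.

γ, total 1610 blocks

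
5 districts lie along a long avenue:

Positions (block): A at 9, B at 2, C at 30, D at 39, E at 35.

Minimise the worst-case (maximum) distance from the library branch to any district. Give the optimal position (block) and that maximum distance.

The 1-center on a line is the midpoint of the two extreme points: leftmost at 2, rightmost at 39.
Optimal location = (2 + 39)/2 = 20.5; maximum distance = (39 − 2)/2 = 18.5.

location 20.5, max distance 18.5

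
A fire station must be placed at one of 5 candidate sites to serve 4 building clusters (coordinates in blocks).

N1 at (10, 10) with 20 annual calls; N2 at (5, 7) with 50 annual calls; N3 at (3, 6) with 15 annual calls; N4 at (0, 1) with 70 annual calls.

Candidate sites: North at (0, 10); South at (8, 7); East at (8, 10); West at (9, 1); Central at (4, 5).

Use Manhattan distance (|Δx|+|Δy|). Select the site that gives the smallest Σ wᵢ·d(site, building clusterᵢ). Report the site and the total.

Total weighted distance at each candidate:
  North (0, 10): total = 1335
  South (8, 7): total = 1320
  East (8, 10): total = 1665
  West (9, 1): total = 1495
  Central (4, 5): total = 960
Minimum is at Central with total 960 blocks.

Central, total 960 blocks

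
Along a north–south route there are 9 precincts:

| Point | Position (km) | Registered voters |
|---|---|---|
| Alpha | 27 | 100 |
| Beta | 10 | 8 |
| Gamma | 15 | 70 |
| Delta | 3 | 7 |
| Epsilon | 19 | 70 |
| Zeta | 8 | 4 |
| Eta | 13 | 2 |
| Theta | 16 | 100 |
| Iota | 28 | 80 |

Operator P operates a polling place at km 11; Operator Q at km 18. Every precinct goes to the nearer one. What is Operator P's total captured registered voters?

The indifferent point is the midpoint (11+18)/2 = 14.5; precincts left of it (closer to Operator P at 11) go to Operator P, those right go to Operator Q.
  Delta at 3 (w=7) → Operator P
  Zeta at 8 (w=4) → Operator P
  Beta at 10 (w=8) → Operator P
  Eta at 13 (w=2) → Operator P
  Gamma at 15 (w=70) → Operator Q
  Theta at 16 (w=100) → Operator Q
  Epsilon at 19 (w=70) → Operator Q
  Alpha at 27 (w=100) → Operator Q
  Iota at 28 (w=80) → Operator Q
Operator P captures 21; Operator Q captures 420.

21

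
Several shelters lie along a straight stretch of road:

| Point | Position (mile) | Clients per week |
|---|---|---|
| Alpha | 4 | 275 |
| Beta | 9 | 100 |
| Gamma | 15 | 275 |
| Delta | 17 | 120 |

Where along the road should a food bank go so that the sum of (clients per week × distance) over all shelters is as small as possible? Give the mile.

x = 15

For a sum of weighted absolute distances on a line, the optimum is the weighted median (not the mean). Total weight W = 770; half-weight = 385.
Sort by position and accumulate weight:
  mile 4 (Alpha, w=275) → cum 275
  mile 9 (Beta, w=100) → cum 375
  mile 15 (Gamma, w=275) → cum 650  ≥ 385 → median here
  mile 17 (Delta, w=120) → cum 770
Optimal location: mile 15.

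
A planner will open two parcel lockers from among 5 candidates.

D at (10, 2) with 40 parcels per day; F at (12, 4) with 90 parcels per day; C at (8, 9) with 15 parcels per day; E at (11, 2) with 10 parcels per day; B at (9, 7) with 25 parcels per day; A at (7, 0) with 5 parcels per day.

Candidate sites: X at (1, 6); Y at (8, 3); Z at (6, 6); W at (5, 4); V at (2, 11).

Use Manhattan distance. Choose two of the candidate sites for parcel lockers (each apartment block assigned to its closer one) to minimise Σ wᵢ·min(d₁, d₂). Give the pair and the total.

Evaluate every pair (each demand assigned to the nearer of the two):
  {Y, Z}: total = 805
  {X, Y}: total = 845
  {Y, W}: total = 845
  {Y, V}: total = 845
  {Z, W}: total = 1195
  {X, W}: total = 1315
  {W, V}: total = 1315
  {X, Z}: total = 1340
  {Z, V}: total = 1340
  {X, V}: total = 2235
Best pair: {Y, Z} with total 805.

{Y, Z}, total 805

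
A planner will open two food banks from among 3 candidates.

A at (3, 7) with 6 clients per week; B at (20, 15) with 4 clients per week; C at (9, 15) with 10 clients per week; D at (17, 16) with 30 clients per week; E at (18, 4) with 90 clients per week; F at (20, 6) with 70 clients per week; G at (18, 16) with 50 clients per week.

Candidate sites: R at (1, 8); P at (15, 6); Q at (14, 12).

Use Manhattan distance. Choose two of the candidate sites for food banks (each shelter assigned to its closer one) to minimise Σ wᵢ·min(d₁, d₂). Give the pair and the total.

{P, Q}, total 1604

Evaluate every pair (each demand assigned to the nearer of the two):
  {P, Q}: total = 1604
  {R, P}: total = 2034
  {R, Q}: total = 2664
Best pair: {P, Q} with total 1604.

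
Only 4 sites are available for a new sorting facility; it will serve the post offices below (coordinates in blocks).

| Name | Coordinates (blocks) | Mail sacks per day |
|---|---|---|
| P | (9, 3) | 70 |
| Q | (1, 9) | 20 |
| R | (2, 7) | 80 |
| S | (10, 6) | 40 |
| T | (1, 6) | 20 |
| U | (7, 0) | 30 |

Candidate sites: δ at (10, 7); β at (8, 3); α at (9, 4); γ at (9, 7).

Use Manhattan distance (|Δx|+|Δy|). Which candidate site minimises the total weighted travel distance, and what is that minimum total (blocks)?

γ, total 1570 blocks

Total weighted distance at each candidate:
  δ (10, 7): total = 1750
  β (8, 3): total = 1650
  α (9, 4): total = 1630
  γ (9, 7): total = 1570
Minimum is at γ with total 1570 blocks.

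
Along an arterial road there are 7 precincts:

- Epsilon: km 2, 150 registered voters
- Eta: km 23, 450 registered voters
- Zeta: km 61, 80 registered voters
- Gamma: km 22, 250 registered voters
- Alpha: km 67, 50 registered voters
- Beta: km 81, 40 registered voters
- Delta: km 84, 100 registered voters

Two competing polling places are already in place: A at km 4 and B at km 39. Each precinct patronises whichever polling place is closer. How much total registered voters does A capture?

The indifferent point is the midpoint (4+39)/2 = 21.5; precincts left of it (closer to A at 4) go to A, those right go to B.
  Epsilon at 2 (w=150) → A
  Gamma at 22 (w=250) → B
  Eta at 23 (w=450) → B
  Zeta at 61 (w=80) → B
  Alpha at 67 (w=50) → B
  Beta at 81 (w=40) → B
  Delta at 84 (w=100) → B
A captures 150; B captures 970.

150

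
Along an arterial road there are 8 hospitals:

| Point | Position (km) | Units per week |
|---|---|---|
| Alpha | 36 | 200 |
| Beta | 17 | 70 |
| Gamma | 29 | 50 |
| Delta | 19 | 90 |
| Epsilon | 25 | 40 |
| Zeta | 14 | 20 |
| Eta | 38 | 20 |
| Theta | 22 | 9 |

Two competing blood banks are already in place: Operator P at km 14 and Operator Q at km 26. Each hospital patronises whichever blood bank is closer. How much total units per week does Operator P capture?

180

The indifferent point is the midpoint (14+26)/2 = 20; hospitals left of it (closer to Operator P at 14) go to Operator P, those right go to Operator Q.
  Zeta at 14 (w=20) → Operator P
  Beta at 17 (w=70) → Operator P
  Delta at 19 (w=90) → Operator P
  Theta at 22 (w=9) → Operator Q
  Epsilon at 25 (w=40) → Operator Q
  Gamma at 29 (w=50) → Operator Q
  Alpha at 36 (w=200) → Operator Q
  Eta at 38 (w=20) → Operator Q
Operator P captures 180; Operator Q captures 319.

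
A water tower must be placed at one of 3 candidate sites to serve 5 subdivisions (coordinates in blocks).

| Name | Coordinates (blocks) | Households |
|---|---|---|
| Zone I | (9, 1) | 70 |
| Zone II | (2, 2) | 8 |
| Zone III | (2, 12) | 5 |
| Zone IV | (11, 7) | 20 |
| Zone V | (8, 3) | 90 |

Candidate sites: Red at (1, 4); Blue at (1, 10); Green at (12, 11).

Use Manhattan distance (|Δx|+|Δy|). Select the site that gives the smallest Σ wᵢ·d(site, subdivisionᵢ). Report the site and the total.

Red, total 1819 blocks

Total weighted distance at each candidate:
  Red (1, 4): total = 1819
  Blue (1, 10): total = 2797
  Green (12, 11): total = 2297
Minimum is at Red with total 1819 blocks.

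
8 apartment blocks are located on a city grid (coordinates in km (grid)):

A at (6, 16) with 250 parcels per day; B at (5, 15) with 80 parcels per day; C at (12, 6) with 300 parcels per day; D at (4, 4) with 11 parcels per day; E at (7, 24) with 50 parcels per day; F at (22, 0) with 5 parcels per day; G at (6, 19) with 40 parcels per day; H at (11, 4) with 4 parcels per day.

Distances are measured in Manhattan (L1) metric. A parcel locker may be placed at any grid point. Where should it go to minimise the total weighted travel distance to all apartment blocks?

(6, 15)

Manhattan distance separates: Σwᵢ(|x−xᵢ|+|y−yᵢ|) = Σwᵢ|x−xᵢ| + Σwᵢ|y−yᵢ|, so x and y are optimised independently as 1-D weighted medians.
Total weight W = 740; half = 370.
x-coordinate, sorted with cumulative weight:
  x=4 (D, w=11) cum 11
  x=5 (B, w=80) cum 91
  x=6 (A, w=250) cum 341
  x=6 (G, w=40) cum 381  ← median
  x=7 (E, w=50) cum 431
  x=11 (H, w=4) cum 435
  x=12 (C, w=300) cum 735
  x=22 (F, w=5) cum 740
⇒ x* = 6
y-coordinate, sorted with cumulative weight:
  y=0 (F, w=5) cum 5
  y=4 (D, w=11) cum 16
  y=4 (H, w=4) cum 20
  y=6 (C, w=300) cum 320
  y=15 (B, w=80) cum 400  ← median
  y=16 (A, w=250) cum 650
  y=19 (G, w=40) cum 690
  y=24 (E, w=50) cum 740
⇒ y* = 15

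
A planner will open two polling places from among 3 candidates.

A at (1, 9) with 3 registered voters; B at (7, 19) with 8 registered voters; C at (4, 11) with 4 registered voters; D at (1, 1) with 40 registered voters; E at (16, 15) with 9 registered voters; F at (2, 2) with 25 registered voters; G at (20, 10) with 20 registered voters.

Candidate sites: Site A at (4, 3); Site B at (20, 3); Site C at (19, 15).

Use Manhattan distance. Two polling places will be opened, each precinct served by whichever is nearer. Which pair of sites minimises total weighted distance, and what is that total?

{Site A, Site C}, total 609

Evaluate every pair (each demand assigned to the nearer of the two):
  {Site A, Site C}: total = 609
  {Site A, Site B}: total = 770
  {Site B, Site C}: total = 1738
Best pair: {Site A, Site C} with total 609.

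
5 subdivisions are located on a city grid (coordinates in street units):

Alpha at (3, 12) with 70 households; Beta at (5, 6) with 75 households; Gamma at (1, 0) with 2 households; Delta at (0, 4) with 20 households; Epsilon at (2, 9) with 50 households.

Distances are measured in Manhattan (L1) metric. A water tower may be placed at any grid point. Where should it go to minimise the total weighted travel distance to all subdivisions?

(3, 9)

Manhattan distance separates: Σwᵢ(|x−xᵢ|+|y−yᵢ|) = Σwᵢ|x−xᵢ| + Σwᵢ|y−yᵢ|, so x and y are optimised independently as 1-D weighted medians.
Total weight W = 217; half = 108.5.
x-coordinate, sorted with cumulative weight:
  x=0 (Delta, w=20) cum 20
  x=1 (Gamma, w=2) cum 22
  x=2 (Epsilon, w=50) cum 72
  x=3 (Alpha, w=70) cum 142  ← median
  x=5 (Beta, w=75) cum 217
⇒ x* = 3
y-coordinate, sorted with cumulative weight:
  y=0 (Gamma, w=2) cum 2
  y=4 (Delta, w=20) cum 22
  y=6 (Beta, w=75) cum 97
  y=9 (Epsilon, w=50) cum 147  ← median
  y=12 (Alpha, w=70) cum 217
⇒ y* = 9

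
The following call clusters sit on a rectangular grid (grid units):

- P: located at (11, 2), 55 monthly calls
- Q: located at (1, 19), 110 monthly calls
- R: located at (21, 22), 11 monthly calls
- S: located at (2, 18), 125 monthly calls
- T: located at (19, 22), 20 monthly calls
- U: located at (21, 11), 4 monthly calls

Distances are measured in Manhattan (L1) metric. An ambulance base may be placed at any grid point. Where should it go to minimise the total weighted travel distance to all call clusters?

Manhattan distance separates: Σwᵢ(|x−xᵢ|+|y−yᵢ|) = Σwᵢ|x−xᵢ| + Σwᵢ|y−yᵢ|, so x and y are optimised independently as 1-D weighted medians.
Total weight W = 325; half = 162.5.
x-coordinate, sorted with cumulative weight:
  x=1 (Q, w=110) cum 110
  x=2 (S, w=125) cum 235  ← median
  x=11 (P, w=55) cum 290
  x=19 (T, w=20) cum 310
  x=21 (R, w=11) cum 321
  x=21 (U, w=4) cum 325
⇒ x* = 2
y-coordinate, sorted with cumulative weight:
  y=2 (P, w=55) cum 55
  y=11 (U, w=4) cum 59
  y=18 (S, w=125) cum 184  ← median
  y=19 (Q, w=110) cum 294
  y=22 (R, w=11) cum 305
  y=22 (T, w=20) cum 325
⇒ y* = 18

(2, 18)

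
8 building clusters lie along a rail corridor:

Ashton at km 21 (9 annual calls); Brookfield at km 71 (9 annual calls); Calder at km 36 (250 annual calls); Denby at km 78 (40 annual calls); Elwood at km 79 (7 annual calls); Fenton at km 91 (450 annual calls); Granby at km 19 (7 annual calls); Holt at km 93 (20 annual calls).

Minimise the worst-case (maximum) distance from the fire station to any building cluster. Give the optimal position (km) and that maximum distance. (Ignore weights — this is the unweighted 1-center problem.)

location 56, max distance 37

The 1-center on a line is the midpoint of the two extreme points: leftmost at 19, rightmost at 93.
Optimal location = (19 + 93)/2 = 56; maximum distance = (93 − 19)/2 = 37.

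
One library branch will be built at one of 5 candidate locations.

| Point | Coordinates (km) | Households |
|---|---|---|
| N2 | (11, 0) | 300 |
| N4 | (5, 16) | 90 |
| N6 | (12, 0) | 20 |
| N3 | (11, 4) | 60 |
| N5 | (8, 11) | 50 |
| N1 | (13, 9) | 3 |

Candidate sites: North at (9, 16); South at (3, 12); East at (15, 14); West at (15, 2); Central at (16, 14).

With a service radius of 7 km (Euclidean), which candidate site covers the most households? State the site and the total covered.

Coverage radius r = 7 km; a point is covered iff (Δx)²+(Δy)² ≤ 7² = 49.
  North (9, 16): covers {N4, N5} → 140
  South (3, 12): covers {N4, N5} → 140
  East (15, 14): covers {N1} → 3
  West (15, 2): covers {N2, N6, N3} → 380
  Central (16, 14): covers {N1} → 3
Maximum coverage at West: 380 households.

West, covering 380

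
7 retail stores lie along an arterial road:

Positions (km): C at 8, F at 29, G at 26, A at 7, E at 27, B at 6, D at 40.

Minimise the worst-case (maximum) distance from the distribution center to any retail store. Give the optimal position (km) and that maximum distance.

location 23, max distance 17

The 1-center on a line is the midpoint of the two extreme points: leftmost at 6, rightmost at 40.
Optimal location = (6 + 40)/2 = 23; maximum distance = (40 − 6)/2 = 17.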